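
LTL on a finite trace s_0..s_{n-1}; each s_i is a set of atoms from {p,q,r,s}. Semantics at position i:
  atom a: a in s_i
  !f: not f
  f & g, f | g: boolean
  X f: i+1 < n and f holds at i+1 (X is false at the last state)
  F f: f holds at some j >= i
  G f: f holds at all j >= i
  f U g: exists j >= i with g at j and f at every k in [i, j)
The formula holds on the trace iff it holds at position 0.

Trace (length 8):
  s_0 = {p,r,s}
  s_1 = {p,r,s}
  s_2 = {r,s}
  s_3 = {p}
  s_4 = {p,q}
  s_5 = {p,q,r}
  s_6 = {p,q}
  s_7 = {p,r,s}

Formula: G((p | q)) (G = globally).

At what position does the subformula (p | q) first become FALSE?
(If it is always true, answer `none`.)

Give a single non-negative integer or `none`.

s_0={p,r,s}: (p | q)=True p=True q=False
s_1={p,r,s}: (p | q)=True p=True q=False
s_2={r,s}: (p | q)=False p=False q=False
s_3={p}: (p | q)=True p=True q=False
s_4={p,q}: (p | q)=True p=True q=True
s_5={p,q,r}: (p | q)=True p=True q=True
s_6={p,q}: (p | q)=True p=True q=True
s_7={p,r,s}: (p | q)=True p=True q=False
G((p | q)) holds globally = False
First violation at position 2.

Answer: 2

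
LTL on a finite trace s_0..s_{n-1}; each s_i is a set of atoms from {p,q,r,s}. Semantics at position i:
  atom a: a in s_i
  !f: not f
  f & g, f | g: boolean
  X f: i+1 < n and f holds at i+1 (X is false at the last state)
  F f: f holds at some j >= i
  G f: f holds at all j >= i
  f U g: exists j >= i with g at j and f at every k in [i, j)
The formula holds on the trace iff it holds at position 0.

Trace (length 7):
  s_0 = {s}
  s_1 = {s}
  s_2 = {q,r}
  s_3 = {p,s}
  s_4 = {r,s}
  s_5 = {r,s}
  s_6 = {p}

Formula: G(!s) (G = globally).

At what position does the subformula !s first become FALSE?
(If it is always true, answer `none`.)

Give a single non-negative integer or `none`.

Answer: 0

Derivation:
s_0={s}: !s=False s=True
s_1={s}: !s=False s=True
s_2={q,r}: !s=True s=False
s_3={p,s}: !s=False s=True
s_4={r,s}: !s=False s=True
s_5={r,s}: !s=False s=True
s_6={p}: !s=True s=False
G(!s) holds globally = False
First violation at position 0.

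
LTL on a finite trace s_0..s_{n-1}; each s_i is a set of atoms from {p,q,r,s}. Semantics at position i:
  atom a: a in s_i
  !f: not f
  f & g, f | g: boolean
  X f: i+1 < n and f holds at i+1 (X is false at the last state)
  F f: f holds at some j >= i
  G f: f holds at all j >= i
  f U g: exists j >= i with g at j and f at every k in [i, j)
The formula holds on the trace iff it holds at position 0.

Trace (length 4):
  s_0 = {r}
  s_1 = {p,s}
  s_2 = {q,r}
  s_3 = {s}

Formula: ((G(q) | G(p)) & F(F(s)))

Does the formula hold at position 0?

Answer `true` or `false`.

s_0={r}: ((G(q) | G(p)) & F(F(s)))=False (G(q) | G(p))=False G(q)=False q=False G(p)=False p=False F(F(s))=True F(s)=True s=False
s_1={p,s}: ((G(q) | G(p)) & F(F(s)))=False (G(q) | G(p))=False G(q)=False q=False G(p)=False p=True F(F(s))=True F(s)=True s=True
s_2={q,r}: ((G(q) | G(p)) & F(F(s)))=False (G(q) | G(p))=False G(q)=False q=True G(p)=False p=False F(F(s))=True F(s)=True s=False
s_3={s}: ((G(q) | G(p)) & F(F(s)))=False (G(q) | G(p))=False G(q)=False q=False G(p)=False p=False F(F(s))=True F(s)=True s=True

Answer: false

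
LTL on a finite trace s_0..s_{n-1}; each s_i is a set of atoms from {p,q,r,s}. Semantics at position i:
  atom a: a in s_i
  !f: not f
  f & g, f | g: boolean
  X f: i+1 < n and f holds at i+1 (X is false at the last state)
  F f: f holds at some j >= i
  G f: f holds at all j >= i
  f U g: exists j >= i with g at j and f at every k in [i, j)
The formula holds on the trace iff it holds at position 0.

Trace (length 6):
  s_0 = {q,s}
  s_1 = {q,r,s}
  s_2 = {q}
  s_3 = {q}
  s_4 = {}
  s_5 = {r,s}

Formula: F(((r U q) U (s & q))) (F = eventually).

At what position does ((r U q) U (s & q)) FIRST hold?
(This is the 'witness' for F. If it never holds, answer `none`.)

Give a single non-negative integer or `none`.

Answer: 0

Derivation:
s_0={q,s}: ((r U q) U (s & q))=True (r U q)=True r=False q=True (s & q)=True s=True
s_1={q,r,s}: ((r U q) U (s & q))=True (r U q)=True r=True q=True (s & q)=True s=True
s_2={q}: ((r U q) U (s & q))=False (r U q)=True r=False q=True (s & q)=False s=False
s_3={q}: ((r U q) U (s & q))=False (r U q)=True r=False q=True (s & q)=False s=False
s_4={}: ((r U q) U (s & q))=False (r U q)=False r=False q=False (s & q)=False s=False
s_5={r,s}: ((r U q) U (s & q))=False (r U q)=False r=True q=False (s & q)=False s=True
F(((r U q) U (s & q))) holds; first witness at position 0.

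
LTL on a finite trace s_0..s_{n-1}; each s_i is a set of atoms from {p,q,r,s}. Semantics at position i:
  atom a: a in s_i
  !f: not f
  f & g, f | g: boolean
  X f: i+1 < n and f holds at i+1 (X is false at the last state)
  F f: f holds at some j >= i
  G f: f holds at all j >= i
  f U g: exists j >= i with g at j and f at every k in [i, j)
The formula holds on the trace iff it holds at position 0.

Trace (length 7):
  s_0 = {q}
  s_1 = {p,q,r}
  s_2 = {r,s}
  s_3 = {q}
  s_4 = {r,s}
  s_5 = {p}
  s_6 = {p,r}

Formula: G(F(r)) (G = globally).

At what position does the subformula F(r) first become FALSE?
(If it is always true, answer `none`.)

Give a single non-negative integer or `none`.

s_0={q}: F(r)=True r=False
s_1={p,q,r}: F(r)=True r=True
s_2={r,s}: F(r)=True r=True
s_3={q}: F(r)=True r=False
s_4={r,s}: F(r)=True r=True
s_5={p}: F(r)=True r=False
s_6={p,r}: F(r)=True r=True
G(F(r)) holds globally = True
No violation — formula holds at every position.

Answer: none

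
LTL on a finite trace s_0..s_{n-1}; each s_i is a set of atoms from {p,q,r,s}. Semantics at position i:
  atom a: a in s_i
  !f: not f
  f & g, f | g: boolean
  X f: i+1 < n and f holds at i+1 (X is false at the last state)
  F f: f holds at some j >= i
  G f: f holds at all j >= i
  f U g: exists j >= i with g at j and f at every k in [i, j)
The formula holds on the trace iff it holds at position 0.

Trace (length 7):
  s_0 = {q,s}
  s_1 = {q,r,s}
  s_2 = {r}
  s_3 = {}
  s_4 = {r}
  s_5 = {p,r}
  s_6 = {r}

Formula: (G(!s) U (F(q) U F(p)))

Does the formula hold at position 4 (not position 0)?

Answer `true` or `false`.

s_0={q,s}: (G(!s) U (F(q) U F(p)))=True G(!s)=False !s=False s=True (F(q) U F(p))=True F(q)=True q=True F(p)=True p=False
s_1={q,r,s}: (G(!s) U (F(q) U F(p)))=True G(!s)=False !s=False s=True (F(q) U F(p))=True F(q)=True q=True F(p)=True p=False
s_2={r}: (G(!s) U (F(q) U F(p)))=True G(!s)=True !s=True s=False (F(q) U F(p))=True F(q)=False q=False F(p)=True p=False
s_3={}: (G(!s) U (F(q) U F(p)))=True G(!s)=True !s=True s=False (F(q) U F(p))=True F(q)=False q=False F(p)=True p=False
s_4={r}: (G(!s) U (F(q) U F(p)))=True G(!s)=True !s=True s=False (F(q) U F(p))=True F(q)=False q=False F(p)=True p=False
s_5={p,r}: (G(!s) U (F(q) U F(p)))=True G(!s)=True !s=True s=False (F(q) U F(p))=True F(q)=False q=False F(p)=True p=True
s_6={r}: (G(!s) U (F(q) U F(p)))=False G(!s)=True !s=True s=False (F(q) U F(p))=False F(q)=False q=False F(p)=False p=False
Evaluating at position 4: result = True

Answer: true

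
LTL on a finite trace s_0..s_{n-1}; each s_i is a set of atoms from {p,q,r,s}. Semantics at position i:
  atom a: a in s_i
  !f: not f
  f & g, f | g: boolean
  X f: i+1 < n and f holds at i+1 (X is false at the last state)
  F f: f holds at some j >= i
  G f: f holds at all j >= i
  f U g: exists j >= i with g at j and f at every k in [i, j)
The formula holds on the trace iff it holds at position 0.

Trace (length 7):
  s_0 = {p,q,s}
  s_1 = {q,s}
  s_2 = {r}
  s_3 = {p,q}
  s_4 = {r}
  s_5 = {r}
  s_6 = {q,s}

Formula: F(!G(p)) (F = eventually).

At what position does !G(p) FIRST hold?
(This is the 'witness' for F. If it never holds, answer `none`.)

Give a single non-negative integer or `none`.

s_0={p,q,s}: !G(p)=True G(p)=False p=True
s_1={q,s}: !G(p)=True G(p)=False p=False
s_2={r}: !G(p)=True G(p)=False p=False
s_3={p,q}: !G(p)=True G(p)=False p=True
s_4={r}: !G(p)=True G(p)=False p=False
s_5={r}: !G(p)=True G(p)=False p=False
s_6={q,s}: !G(p)=True G(p)=False p=False
F(!G(p)) holds; first witness at position 0.

Answer: 0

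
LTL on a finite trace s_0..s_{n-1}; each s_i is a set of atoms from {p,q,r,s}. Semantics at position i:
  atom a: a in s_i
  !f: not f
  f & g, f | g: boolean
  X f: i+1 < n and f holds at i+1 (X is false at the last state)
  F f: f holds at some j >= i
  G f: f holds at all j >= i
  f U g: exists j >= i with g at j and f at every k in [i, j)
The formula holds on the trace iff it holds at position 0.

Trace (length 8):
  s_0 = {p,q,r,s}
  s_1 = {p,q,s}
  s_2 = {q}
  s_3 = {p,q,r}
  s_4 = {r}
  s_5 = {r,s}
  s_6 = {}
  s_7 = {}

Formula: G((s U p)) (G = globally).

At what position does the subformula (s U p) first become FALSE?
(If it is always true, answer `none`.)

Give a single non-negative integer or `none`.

Answer: 2

Derivation:
s_0={p,q,r,s}: (s U p)=True s=True p=True
s_1={p,q,s}: (s U p)=True s=True p=True
s_2={q}: (s U p)=False s=False p=False
s_3={p,q,r}: (s U p)=True s=False p=True
s_4={r}: (s U p)=False s=False p=False
s_5={r,s}: (s U p)=False s=True p=False
s_6={}: (s U p)=False s=False p=False
s_7={}: (s U p)=False s=False p=False
G((s U p)) holds globally = False
First violation at position 2.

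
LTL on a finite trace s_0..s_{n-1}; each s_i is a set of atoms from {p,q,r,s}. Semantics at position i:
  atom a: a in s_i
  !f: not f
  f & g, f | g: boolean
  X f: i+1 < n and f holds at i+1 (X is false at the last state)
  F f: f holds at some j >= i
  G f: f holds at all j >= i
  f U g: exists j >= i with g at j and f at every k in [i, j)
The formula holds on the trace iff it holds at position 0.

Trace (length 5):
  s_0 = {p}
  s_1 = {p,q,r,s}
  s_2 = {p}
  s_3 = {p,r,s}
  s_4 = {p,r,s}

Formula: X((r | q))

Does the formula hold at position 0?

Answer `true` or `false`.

s_0={p}: X((r | q))=True (r | q)=False r=False q=False
s_1={p,q,r,s}: X((r | q))=False (r | q)=True r=True q=True
s_2={p}: X((r | q))=True (r | q)=False r=False q=False
s_3={p,r,s}: X((r | q))=True (r | q)=True r=True q=False
s_4={p,r,s}: X((r | q))=False (r | q)=True r=True q=False

Answer: true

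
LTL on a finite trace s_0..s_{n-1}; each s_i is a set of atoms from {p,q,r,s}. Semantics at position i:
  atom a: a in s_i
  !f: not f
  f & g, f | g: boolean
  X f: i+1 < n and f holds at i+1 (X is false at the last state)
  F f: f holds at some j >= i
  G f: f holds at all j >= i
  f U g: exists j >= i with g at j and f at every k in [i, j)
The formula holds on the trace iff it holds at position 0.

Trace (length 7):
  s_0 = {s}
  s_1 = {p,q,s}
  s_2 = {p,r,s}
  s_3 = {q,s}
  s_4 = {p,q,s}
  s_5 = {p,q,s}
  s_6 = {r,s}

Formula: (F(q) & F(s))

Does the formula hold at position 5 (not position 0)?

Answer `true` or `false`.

s_0={s}: (F(q) & F(s))=True F(q)=True q=False F(s)=True s=True
s_1={p,q,s}: (F(q) & F(s))=True F(q)=True q=True F(s)=True s=True
s_2={p,r,s}: (F(q) & F(s))=True F(q)=True q=False F(s)=True s=True
s_3={q,s}: (F(q) & F(s))=True F(q)=True q=True F(s)=True s=True
s_4={p,q,s}: (F(q) & F(s))=True F(q)=True q=True F(s)=True s=True
s_5={p,q,s}: (F(q) & F(s))=True F(q)=True q=True F(s)=True s=True
s_6={r,s}: (F(q) & F(s))=False F(q)=False q=False F(s)=True s=True
Evaluating at position 5: result = True

Answer: true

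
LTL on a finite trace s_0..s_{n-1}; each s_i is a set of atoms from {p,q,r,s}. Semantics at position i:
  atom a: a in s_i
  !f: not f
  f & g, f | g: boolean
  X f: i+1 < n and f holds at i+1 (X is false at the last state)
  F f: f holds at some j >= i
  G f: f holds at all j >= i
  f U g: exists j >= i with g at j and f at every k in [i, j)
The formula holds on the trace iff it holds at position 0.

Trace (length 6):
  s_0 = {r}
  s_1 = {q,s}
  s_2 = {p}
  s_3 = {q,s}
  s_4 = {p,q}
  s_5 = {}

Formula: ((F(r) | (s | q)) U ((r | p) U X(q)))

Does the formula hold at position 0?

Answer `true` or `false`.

s_0={r}: ((F(r) | (s | q)) U ((r | p) U X(q)))=True (F(r) | (s | q))=True F(r)=True r=True (s | q)=False s=False q=False ((r | p) U X(q))=True (r | p)=True p=False X(q)=True
s_1={q,s}: ((F(r) | (s | q)) U ((r | p) U X(q)))=True (F(r) | (s | q))=True F(r)=False r=False (s | q)=True s=True q=True ((r | p) U X(q))=False (r | p)=False p=False X(q)=False
s_2={p}: ((F(r) | (s | q)) U ((r | p) U X(q)))=True (F(r) | (s | q))=False F(r)=False r=False (s | q)=False s=False q=False ((r | p) U X(q))=True (r | p)=True p=True X(q)=True
s_3={q,s}: ((F(r) | (s | q)) U ((r | p) U X(q)))=True (F(r) | (s | q))=True F(r)=False r=False (s | q)=True s=True q=True ((r | p) U X(q))=True (r | p)=False p=False X(q)=True
s_4={p,q}: ((F(r) | (s | q)) U ((r | p) U X(q)))=False (F(r) | (s | q))=True F(r)=False r=False (s | q)=True s=False q=True ((r | p) U X(q))=False (r | p)=True p=True X(q)=False
s_5={}: ((F(r) | (s | q)) U ((r | p) U X(q)))=False (F(r) | (s | q))=False F(r)=False r=False (s | q)=False s=False q=False ((r | p) U X(q))=False (r | p)=False p=False X(q)=False

Answer: true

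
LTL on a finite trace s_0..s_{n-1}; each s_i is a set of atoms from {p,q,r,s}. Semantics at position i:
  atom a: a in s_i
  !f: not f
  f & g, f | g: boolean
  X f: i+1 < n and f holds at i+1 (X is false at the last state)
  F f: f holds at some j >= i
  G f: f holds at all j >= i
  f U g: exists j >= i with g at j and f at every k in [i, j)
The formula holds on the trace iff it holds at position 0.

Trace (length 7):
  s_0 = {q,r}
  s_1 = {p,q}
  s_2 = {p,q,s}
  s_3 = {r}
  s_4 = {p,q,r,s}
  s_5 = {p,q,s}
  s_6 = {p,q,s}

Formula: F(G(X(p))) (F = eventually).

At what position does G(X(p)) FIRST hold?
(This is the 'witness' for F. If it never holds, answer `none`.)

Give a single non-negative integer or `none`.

Answer: none

Derivation:
s_0={q,r}: G(X(p))=False X(p)=True p=False
s_1={p,q}: G(X(p))=False X(p)=True p=True
s_2={p,q,s}: G(X(p))=False X(p)=False p=True
s_3={r}: G(X(p))=False X(p)=True p=False
s_4={p,q,r,s}: G(X(p))=False X(p)=True p=True
s_5={p,q,s}: G(X(p))=False X(p)=True p=True
s_6={p,q,s}: G(X(p))=False X(p)=False p=True
F(G(X(p))) does not hold (no witness exists).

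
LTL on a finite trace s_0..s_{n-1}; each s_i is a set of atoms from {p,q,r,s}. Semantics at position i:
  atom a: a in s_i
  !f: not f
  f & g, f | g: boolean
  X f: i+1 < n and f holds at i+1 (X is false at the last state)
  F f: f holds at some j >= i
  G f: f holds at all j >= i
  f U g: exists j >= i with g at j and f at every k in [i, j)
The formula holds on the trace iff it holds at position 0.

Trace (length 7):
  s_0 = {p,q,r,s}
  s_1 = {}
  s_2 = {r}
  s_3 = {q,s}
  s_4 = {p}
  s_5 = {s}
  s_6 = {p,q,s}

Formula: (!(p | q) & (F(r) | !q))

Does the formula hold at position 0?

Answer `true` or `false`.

s_0={p,q,r,s}: (!(p | q) & (F(r) | !q))=False !(p | q)=False (p | q)=True p=True q=True (F(r) | !q)=True F(r)=True r=True !q=False
s_1={}: (!(p | q) & (F(r) | !q))=True !(p | q)=True (p | q)=False p=False q=False (F(r) | !q)=True F(r)=True r=False !q=True
s_2={r}: (!(p | q) & (F(r) | !q))=True !(p | q)=True (p | q)=False p=False q=False (F(r) | !q)=True F(r)=True r=True !q=True
s_3={q,s}: (!(p | q) & (F(r) | !q))=False !(p | q)=False (p | q)=True p=False q=True (F(r) | !q)=False F(r)=False r=False !q=False
s_4={p}: (!(p | q) & (F(r) | !q))=False !(p | q)=False (p | q)=True p=True q=False (F(r) | !q)=True F(r)=False r=False !q=True
s_5={s}: (!(p | q) & (F(r) | !q))=True !(p | q)=True (p | q)=False p=False q=False (F(r) | !q)=True F(r)=False r=False !q=True
s_6={p,q,s}: (!(p | q) & (F(r) | !q))=False !(p | q)=False (p | q)=True p=True q=True (F(r) | !q)=False F(r)=False r=False !q=False

Answer: false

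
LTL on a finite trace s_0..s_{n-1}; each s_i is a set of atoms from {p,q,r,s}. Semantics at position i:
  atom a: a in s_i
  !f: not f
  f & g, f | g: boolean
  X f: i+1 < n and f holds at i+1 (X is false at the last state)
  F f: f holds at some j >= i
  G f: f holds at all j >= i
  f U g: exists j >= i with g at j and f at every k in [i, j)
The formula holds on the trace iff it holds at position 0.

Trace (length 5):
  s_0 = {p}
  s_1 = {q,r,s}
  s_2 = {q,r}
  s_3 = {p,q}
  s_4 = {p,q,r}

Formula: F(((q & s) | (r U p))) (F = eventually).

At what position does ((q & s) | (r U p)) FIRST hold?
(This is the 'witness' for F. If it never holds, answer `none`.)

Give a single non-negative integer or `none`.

s_0={p}: ((q & s) | (r U p))=True (q & s)=False q=False s=False (r U p)=True r=False p=True
s_1={q,r,s}: ((q & s) | (r U p))=True (q & s)=True q=True s=True (r U p)=True r=True p=False
s_2={q,r}: ((q & s) | (r U p))=True (q & s)=False q=True s=False (r U p)=True r=True p=False
s_3={p,q}: ((q & s) | (r U p))=True (q & s)=False q=True s=False (r U p)=True r=False p=True
s_4={p,q,r}: ((q & s) | (r U p))=True (q & s)=False q=True s=False (r U p)=True r=True p=True
F(((q & s) | (r U p))) holds; first witness at position 0.

Answer: 0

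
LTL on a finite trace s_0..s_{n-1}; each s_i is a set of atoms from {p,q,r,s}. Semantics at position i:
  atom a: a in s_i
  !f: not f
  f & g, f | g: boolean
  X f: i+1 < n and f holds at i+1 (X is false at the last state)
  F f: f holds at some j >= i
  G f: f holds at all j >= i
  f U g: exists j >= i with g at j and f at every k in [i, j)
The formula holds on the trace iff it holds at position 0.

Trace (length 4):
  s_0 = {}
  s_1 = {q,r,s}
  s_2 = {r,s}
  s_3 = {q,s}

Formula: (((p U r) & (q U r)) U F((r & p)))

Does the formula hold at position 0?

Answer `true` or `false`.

s_0={}: (((p U r) & (q U r)) U F((r & p)))=False ((p U r) & (q U r))=False (p U r)=False p=False r=False (q U r)=False q=False F((r & p))=False (r & p)=False
s_1={q,r,s}: (((p U r) & (q U r)) U F((r & p)))=False ((p U r) & (q U r))=True (p U r)=True p=False r=True (q U r)=True q=True F((r & p))=False (r & p)=False
s_2={r,s}: (((p U r) & (q U r)) U F((r & p)))=False ((p U r) & (q U r))=True (p U r)=True p=False r=True (q U r)=True q=False F((r & p))=False (r & p)=False
s_3={q,s}: (((p U r) & (q U r)) U F((r & p)))=False ((p U r) & (q U r))=False (p U r)=False p=False r=False (q U r)=False q=True F((r & p))=False (r & p)=False

Answer: false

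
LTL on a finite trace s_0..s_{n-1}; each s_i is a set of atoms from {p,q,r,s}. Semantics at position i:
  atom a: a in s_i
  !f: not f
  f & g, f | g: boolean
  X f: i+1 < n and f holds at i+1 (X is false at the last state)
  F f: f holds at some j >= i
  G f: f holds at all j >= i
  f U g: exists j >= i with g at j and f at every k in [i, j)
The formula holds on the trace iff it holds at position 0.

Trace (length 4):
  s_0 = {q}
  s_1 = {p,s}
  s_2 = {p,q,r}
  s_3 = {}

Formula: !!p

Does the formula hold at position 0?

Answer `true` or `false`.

Answer: false

Derivation:
s_0={q}: !!p=False !p=True p=False
s_1={p,s}: !!p=True !p=False p=True
s_2={p,q,r}: !!p=True !p=False p=True
s_3={}: !!p=False !p=True p=False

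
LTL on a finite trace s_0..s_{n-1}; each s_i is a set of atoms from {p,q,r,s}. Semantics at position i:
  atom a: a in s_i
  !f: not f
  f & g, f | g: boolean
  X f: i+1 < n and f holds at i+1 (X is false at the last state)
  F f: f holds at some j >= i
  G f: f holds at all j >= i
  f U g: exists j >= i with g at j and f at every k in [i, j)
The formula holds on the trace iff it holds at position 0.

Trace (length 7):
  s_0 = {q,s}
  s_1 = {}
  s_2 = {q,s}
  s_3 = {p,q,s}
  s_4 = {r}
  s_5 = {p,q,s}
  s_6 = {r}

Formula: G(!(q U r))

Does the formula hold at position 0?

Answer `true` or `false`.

Answer: false

Derivation:
s_0={q,s}: G(!(q U r))=False !(q U r)=True (q U r)=False q=True r=False
s_1={}: G(!(q U r))=False !(q U r)=True (q U r)=False q=False r=False
s_2={q,s}: G(!(q U r))=False !(q U r)=False (q U r)=True q=True r=False
s_3={p,q,s}: G(!(q U r))=False !(q U r)=False (q U r)=True q=True r=False
s_4={r}: G(!(q U r))=False !(q U r)=False (q U r)=True q=False r=True
s_5={p,q,s}: G(!(q U r))=False !(q U r)=False (q U r)=True q=True r=False
s_6={r}: G(!(q U r))=False !(q U r)=False (q U r)=True q=False r=True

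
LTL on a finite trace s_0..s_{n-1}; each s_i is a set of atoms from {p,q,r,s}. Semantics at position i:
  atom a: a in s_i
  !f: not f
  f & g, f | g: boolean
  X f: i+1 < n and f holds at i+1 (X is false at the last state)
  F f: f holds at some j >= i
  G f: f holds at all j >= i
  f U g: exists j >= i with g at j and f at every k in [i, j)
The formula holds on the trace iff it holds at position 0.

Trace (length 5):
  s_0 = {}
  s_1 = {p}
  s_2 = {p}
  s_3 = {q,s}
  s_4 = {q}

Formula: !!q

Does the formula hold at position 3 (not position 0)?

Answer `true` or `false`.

Answer: true

Derivation:
s_0={}: !!q=False !q=True q=False
s_1={p}: !!q=False !q=True q=False
s_2={p}: !!q=False !q=True q=False
s_3={q,s}: !!q=True !q=False q=True
s_4={q}: !!q=True !q=False q=True
Evaluating at position 3: result = True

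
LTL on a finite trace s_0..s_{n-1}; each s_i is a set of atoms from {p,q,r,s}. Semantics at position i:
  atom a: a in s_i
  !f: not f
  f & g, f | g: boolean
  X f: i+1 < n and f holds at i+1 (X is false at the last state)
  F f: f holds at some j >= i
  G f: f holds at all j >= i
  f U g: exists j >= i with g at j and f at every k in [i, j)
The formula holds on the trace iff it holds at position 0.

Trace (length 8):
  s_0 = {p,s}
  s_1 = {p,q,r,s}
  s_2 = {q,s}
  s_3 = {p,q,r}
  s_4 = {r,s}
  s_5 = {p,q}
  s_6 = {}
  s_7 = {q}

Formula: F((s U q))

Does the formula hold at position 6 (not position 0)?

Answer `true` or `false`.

s_0={p,s}: F((s U q))=True (s U q)=True s=True q=False
s_1={p,q,r,s}: F((s U q))=True (s U q)=True s=True q=True
s_2={q,s}: F((s U q))=True (s U q)=True s=True q=True
s_3={p,q,r}: F((s U q))=True (s U q)=True s=False q=True
s_4={r,s}: F((s U q))=True (s U q)=True s=True q=False
s_5={p,q}: F((s U q))=True (s U q)=True s=False q=True
s_6={}: F((s U q))=True (s U q)=False s=False q=False
s_7={q}: F((s U q))=True (s U q)=True s=False q=True
Evaluating at position 6: result = True

Answer: true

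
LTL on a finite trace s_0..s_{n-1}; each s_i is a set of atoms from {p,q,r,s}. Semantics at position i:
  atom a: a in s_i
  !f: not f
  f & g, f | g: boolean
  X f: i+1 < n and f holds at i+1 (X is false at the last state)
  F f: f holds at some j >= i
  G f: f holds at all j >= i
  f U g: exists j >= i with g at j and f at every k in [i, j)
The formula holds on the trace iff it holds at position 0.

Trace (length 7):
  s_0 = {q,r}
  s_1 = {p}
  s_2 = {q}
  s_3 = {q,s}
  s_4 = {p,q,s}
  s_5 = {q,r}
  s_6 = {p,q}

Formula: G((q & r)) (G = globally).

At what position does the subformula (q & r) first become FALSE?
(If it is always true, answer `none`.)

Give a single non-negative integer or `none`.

Answer: 1

Derivation:
s_0={q,r}: (q & r)=True q=True r=True
s_1={p}: (q & r)=False q=False r=False
s_2={q}: (q & r)=False q=True r=False
s_3={q,s}: (q & r)=False q=True r=False
s_4={p,q,s}: (q & r)=False q=True r=False
s_5={q,r}: (q & r)=True q=True r=True
s_6={p,q}: (q & r)=False q=True r=False
G((q & r)) holds globally = False
First violation at position 1.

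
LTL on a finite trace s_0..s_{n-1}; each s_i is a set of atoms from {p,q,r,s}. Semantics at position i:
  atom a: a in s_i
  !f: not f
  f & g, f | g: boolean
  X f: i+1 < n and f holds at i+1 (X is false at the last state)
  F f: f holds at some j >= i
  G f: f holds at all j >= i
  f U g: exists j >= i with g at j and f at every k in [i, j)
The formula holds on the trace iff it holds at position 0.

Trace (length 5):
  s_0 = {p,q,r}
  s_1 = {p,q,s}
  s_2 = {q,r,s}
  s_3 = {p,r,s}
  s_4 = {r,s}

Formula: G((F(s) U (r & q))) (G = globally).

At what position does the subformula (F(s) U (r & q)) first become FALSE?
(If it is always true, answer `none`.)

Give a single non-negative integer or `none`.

s_0={p,q,r}: (F(s) U (r & q))=True F(s)=True s=False (r & q)=True r=True q=True
s_1={p,q,s}: (F(s) U (r & q))=True F(s)=True s=True (r & q)=False r=False q=True
s_2={q,r,s}: (F(s) U (r & q))=True F(s)=True s=True (r & q)=True r=True q=True
s_3={p,r,s}: (F(s) U (r & q))=False F(s)=True s=True (r & q)=False r=True q=False
s_4={r,s}: (F(s) U (r & q))=False F(s)=True s=True (r & q)=False r=True q=False
G((F(s) U (r & q))) holds globally = False
First violation at position 3.

Answer: 3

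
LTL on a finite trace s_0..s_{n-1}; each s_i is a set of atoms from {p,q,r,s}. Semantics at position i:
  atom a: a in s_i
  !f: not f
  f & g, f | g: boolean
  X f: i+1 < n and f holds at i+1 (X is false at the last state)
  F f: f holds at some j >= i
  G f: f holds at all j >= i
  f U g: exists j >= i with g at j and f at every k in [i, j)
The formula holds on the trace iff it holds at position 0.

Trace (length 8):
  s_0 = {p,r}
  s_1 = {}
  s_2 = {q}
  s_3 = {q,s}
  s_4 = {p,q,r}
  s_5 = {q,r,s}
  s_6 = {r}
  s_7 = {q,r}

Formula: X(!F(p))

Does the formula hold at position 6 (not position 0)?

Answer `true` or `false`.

s_0={p,r}: X(!F(p))=False !F(p)=False F(p)=True p=True
s_1={}: X(!F(p))=False !F(p)=False F(p)=True p=False
s_2={q}: X(!F(p))=False !F(p)=False F(p)=True p=False
s_3={q,s}: X(!F(p))=False !F(p)=False F(p)=True p=False
s_4={p,q,r}: X(!F(p))=True !F(p)=False F(p)=True p=True
s_5={q,r,s}: X(!F(p))=True !F(p)=True F(p)=False p=False
s_6={r}: X(!F(p))=True !F(p)=True F(p)=False p=False
s_7={q,r}: X(!F(p))=False !F(p)=True F(p)=False p=False
Evaluating at position 6: result = True

Answer: true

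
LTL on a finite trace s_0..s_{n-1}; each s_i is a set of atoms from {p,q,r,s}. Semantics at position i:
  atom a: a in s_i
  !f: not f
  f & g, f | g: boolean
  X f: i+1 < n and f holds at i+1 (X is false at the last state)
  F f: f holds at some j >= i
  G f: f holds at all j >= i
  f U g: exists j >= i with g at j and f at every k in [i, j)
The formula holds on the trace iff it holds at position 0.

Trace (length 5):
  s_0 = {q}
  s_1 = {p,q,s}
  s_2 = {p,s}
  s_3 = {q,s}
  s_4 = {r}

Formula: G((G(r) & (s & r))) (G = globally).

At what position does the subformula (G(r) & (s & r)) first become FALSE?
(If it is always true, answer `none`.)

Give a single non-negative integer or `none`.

Answer: 0

Derivation:
s_0={q}: (G(r) & (s & r))=False G(r)=False r=False (s & r)=False s=False
s_1={p,q,s}: (G(r) & (s & r))=False G(r)=False r=False (s & r)=False s=True
s_2={p,s}: (G(r) & (s & r))=False G(r)=False r=False (s & r)=False s=True
s_3={q,s}: (G(r) & (s & r))=False G(r)=False r=False (s & r)=False s=True
s_4={r}: (G(r) & (s & r))=False G(r)=True r=True (s & r)=False s=False
G((G(r) & (s & r))) holds globally = False
First violation at position 0.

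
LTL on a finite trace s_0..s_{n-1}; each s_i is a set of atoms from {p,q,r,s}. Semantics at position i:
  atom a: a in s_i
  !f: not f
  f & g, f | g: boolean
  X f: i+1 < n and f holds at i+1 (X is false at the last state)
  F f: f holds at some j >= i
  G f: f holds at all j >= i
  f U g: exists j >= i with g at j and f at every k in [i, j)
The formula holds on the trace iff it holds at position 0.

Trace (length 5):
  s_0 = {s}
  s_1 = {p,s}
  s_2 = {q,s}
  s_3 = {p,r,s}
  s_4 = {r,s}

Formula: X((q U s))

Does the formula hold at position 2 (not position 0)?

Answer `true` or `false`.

Answer: true

Derivation:
s_0={s}: X((q U s))=True (q U s)=True q=False s=True
s_1={p,s}: X((q U s))=True (q U s)=True q=False s=True
s_2={q,s}: X((q U s))=True (q U s)=True q=True s=True
s_3={p,r,s}: X((q U s))=True (q U s)=True q=False s=True
s_4={r,s}: X((q U s))=False (q U s)=True q=False s=True
Evaluating at position 2: result = True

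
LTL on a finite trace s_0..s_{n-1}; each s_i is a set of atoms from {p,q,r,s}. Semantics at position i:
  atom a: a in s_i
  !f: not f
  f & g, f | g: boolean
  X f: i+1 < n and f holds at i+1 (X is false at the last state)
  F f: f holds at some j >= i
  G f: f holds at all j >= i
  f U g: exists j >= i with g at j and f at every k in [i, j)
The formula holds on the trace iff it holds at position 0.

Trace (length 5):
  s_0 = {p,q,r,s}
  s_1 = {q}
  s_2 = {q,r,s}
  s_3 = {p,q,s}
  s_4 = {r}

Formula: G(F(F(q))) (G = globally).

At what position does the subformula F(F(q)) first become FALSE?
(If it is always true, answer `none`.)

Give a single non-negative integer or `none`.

s_0={p,q,r,s}: F(F(q))=True F(q)=True q=True
s_1={q}: F(F(q))=True F(q)=True q=True
s_2={q,r,s}: F(F(q))=True F(q)=True q=True
s_3={p,q,s}: F(F(q))=True F(q)=True q=True
s_4={r}: F(F(q))=False F(q)=False q=False
G(F(F(q))) holds globally = False
First violation at position 4.

Answer: 4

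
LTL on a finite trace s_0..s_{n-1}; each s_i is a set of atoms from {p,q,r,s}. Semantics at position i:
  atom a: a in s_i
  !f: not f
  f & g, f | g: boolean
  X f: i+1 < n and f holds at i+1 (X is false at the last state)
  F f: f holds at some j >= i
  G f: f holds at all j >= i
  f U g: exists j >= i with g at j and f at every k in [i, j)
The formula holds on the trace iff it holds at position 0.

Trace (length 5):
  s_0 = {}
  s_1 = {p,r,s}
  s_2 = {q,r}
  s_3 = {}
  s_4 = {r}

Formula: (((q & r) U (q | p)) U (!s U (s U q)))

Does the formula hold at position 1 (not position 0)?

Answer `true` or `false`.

Answer: true

Derivation:
s_0={}: (((q & r) U (q | p)) U (!s U (s U q)))=True ((q & r) U (q | p))=False (q & r)=False q=False r=False (q | p)=False p=False (!s U (s U q))=True !s=True s=False (s U q)=False
s_1={p,r,s}: (((q & r) U (q | p)) U (!s U (s U q)))=True ((q & r) U (q | p))=True (q & r)=False q=False r=True (q | p)=True p=True (!s U (s U q))=True !s=False s=True (s U q)=True
s_2={q,r}: (((q & r) U (q | p)) U (!s U (s U q)))=True ((q & r) U (q | p))=True (q & r)=True q=True r=True (q | p)=True p=False (!s U (s U q))=True !s=True s=False (s U q)=True
s_3={}: (((q & r) U (q | p)) U (!s U (s U q)))=False ((q & r) U (q | p))=False (q & r)=False q=False r=False (q | p)=False p=False (!s U (s U q))=False !s=True s=False (s U q)=False
s_4={r}: (((q & r) U (q | p)) U (!s U (s U q)))=False ((q & r) U (q | p))=False (q & r)=False q=False r=True (q | p)=False p=False (!s U (s U q))=False !s=True s=False (s U q)=False
Evaluating at position 1: result = True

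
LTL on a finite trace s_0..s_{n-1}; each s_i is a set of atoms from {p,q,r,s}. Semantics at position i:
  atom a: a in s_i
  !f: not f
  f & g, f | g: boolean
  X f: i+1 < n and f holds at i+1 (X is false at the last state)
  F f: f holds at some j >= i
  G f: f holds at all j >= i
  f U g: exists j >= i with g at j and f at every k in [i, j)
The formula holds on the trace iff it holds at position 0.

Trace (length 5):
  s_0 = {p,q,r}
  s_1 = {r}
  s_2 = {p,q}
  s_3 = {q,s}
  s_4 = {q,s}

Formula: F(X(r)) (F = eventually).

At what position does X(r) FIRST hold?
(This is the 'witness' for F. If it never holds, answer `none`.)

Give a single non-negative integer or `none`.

Answer: 0

Derivation:
s_0={p,q,r}: X(r)=True r=True
s_1={r}: X(r)=False r=True
s_2={p,q}: X(r)=False r=False
s_3={q,s}: X(r)=False r=False
s_4={q,s}: X(r)=False r=False
F(X(r)) holds; first witness at position 0.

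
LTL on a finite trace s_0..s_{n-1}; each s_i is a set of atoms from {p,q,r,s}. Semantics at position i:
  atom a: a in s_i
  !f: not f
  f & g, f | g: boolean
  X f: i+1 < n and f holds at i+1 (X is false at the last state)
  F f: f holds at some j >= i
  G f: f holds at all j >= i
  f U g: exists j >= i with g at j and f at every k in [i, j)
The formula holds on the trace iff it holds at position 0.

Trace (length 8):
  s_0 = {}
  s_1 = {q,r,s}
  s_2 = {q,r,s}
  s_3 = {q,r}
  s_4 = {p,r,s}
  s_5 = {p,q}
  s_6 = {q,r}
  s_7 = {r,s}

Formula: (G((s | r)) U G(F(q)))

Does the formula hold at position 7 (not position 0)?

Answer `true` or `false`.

s_0={}: (G((s | r)) U G(F(q)))=False G((s | r))=False (s | r)=False s=False r=False G(F(q))=False F(q)=True q=False
s_1={q,r,s}: (G((s | r)) U G(F(q)))=False G((s | r))=False (s | r)=True s=True r=True G(F(q))=False F(q)=True q=True
s_2={q,r,s}: (G((s | r)) U G(F(q)))=False G((s | r))=False (s | r)=True s=True r=True G(F(q))=False F(q)=True q=True
s_3={q,r}: (G((s | r)) U G(F(q)))=False G((s | r))=False (s | r)=True s=False r=True G(F(q))=False F(q)=True q=True
s_4={p,r,s}: (G((s | r)) U G(F(q)))=False G((s | r))=False (s | r)=True s=True r=True G(F(q))=False F(q)=True q=False
s_5={p,q}: (G((s | r)) U G(F(q)))=False G((s | r))=False (s | r)=False s=False r=False G(F(q))=False F(q)=True q=True
s_6={q,r}: (G((s | r)) U G(F(q)))=False G((s | r))=True (s | r)=True s=False r=True G(F(q))=False F(q)=True q=True
s_7={r,s}: (G((s | r)) U G(F(q)))=False G((s | r))=True (s | r)=True s=True r=True G(F(q))=False F(q)=False q=False
Evaluating at position 7: result = False

Answer: false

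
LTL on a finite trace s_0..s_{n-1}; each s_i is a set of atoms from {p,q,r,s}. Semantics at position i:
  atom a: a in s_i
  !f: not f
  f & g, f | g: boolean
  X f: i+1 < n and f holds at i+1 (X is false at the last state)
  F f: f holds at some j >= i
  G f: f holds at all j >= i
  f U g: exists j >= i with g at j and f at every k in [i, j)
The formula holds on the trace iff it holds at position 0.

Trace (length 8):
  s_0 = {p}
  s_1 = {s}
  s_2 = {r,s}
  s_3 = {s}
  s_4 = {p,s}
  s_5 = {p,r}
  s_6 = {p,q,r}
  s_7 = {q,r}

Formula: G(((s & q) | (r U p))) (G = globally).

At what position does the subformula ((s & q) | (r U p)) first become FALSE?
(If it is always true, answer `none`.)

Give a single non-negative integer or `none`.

Answer: 1

Derivation:
s_0={p}: ((s & q) | (r U p))=True (s & q)=False s=False q=False (r U p)=True r=False p=True
s_1={s}: ((s & q) | (r U p))=False (s & q)=False s=True q=False (r U p)=False r=False p=False
s_2={r,s}: ((s & q) | (r U p))=False (s & q)=False s=True q=False (r U p)=False r=True p=False
s_3={s}: ((s & q) | (r U p))=False (s & q)=False s=True q=False (r U p)=False r=False p=False
s_4={p,s}: ((s & q) | (r U p))=True (s & q)=False s=True q=False (r U p)=True r=False p=True
s_5={p,r}: ((s & q) | (r U p))=True (s & q)=False s=False q=False (r U p)=True r=True p=True
s_6={p,q,r}: ((s & q) | (r U p))=True (s & q)=False s=False q=True (r U p)=True r=True p=True
s_7={q,r}: ((s & q) | (r U p))=False (s & q)=False s=False q=True (r U p)=False r=True p=False
G(((s & q) | (r U p))) holds globally = False
First violation at position 1.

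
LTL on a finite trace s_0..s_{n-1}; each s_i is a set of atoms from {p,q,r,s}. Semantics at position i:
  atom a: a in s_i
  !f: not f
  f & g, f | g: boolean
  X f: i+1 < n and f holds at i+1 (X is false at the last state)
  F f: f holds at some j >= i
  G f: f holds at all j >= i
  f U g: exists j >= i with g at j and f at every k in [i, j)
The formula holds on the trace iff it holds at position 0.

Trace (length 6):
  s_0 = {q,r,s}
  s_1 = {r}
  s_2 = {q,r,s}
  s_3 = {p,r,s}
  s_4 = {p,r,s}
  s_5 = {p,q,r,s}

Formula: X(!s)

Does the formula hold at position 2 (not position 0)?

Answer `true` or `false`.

Answer: false

Derivation:
s_0={q,r,s}: X(!s)=True !s=False s=True
s_1={r}: X(!s)=False !s=True s=False
s_2={q,r,s}: X(!s)=False !s=False s=True
s_3={p,r,s}: X(!s)=False !s=False s=True
s_4={p,r,s}: X(!s)=False !s=False s=True
s_5={p,q,r,s}: X(!s)=False !s=False s=True
Evaluating at position 2: result = False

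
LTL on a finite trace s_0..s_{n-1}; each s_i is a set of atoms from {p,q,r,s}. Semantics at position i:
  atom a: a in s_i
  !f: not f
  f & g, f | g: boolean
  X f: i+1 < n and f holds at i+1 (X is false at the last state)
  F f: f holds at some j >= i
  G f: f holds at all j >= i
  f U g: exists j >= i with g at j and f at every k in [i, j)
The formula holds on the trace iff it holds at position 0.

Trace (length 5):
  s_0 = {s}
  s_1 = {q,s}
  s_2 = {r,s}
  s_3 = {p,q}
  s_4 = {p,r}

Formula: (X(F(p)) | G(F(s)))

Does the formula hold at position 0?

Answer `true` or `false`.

s_0={s}: (X(F(p)) | G(F(s)))=True X(F(p))=True F(p)=True p=False G(F(s))=False F(s)=True s=True
s_1={q,s}: (X(F(p)) | G(F(s)))=True X(F(p))=True F(p)=True p=False G(F(s))=False F(s)=True s=True
s_2={r,s}: (X(F(p)) | G(F(s)))=True X(F(p))=True F(p)=True p=False G(F(s))=False F(s)=True s=True
s_3={p,q}: (X(F(p)) | G(F(s)))=True X(F(p))=True F(p)=True p=True G(F(s))=False F(s)=False s=False
s_4={p,r}: (X(F(p)) | G(F(s)))=False X(F(p))=False F(p)=True p=True G(F(s))=False F(s)=False s=False

Answer: true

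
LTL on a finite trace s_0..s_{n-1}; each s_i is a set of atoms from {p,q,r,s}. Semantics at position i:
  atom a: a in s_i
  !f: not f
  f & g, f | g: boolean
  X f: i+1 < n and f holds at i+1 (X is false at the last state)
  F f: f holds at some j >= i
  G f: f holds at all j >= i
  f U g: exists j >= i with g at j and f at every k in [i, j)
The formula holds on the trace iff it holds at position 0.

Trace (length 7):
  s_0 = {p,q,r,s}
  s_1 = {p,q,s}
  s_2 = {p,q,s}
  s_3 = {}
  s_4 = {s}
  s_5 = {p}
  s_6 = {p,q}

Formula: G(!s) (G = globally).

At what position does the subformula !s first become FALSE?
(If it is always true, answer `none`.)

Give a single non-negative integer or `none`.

s_0={p,q,r,s}: !s=False s=True
s_1={p,q,s}: !s=False s=True
s_2={p,q,s}: !s=False s=True
s_3={}: !s=True s=False
s_4={s}: !s=False s=True
s_5={p}: !s=True s=False
s_6={p,q}: !s=True s=False
G(!s) holds globally = False
First violation at position 0.

Answer: 0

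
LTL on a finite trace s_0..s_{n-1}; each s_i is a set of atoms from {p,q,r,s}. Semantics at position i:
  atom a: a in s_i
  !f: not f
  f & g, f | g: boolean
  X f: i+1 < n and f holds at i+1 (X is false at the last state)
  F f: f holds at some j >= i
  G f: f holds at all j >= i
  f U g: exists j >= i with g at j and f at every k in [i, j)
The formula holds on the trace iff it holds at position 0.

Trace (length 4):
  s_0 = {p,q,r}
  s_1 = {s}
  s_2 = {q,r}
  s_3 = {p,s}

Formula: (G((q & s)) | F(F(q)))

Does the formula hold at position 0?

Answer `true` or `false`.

Answer: true

Derivation:
s_0={p,q,r}: (G((q & s)) | F(F(q)))=True G((q & s))=False (q & s)=False q=True s=False F(F(q))=True F(q)=True
s_1={s}: (G((q & s)) | F(F(q)))=True G((q & s))=False (q & s)=False q=False s=True F(F(q))=True F(q)=True
s_2={q,r}: (G((q & s)) | F(F(q)))=True G((q & s))=False (q & s)=False q=True s=False F(F(q))=True F(q)=True
s_3={p,s}: (G((q & s)) | F(F(q)))=False G((q & s))=False (q & s)=False q=False s=True F(F(q))=False F(q)=False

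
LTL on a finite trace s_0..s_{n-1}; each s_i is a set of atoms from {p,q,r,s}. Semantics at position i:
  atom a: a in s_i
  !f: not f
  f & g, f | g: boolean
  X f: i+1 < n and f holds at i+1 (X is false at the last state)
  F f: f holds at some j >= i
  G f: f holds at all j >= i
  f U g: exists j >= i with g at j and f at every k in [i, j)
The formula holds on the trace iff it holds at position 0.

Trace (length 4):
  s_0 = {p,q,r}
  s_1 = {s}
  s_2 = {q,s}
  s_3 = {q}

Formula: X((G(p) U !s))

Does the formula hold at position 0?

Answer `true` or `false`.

s_0={p,q,r}: X((G(p) U !s))=False (G(p) U !s)=True G(p)=False p=True !s=True s=False
s_1={s}: X((G(p) U !s))=False (G(p) U !s)=False G(p)=False p=False !s=False s=True
s_2={q,s}: X((G(p) U !s))=True (G(p) U !s)=False G(p)=False p=False !s=False s=True
s_3={q}: X((G(p) U !s))=False (G(p) U !s)=True G(p)=False p=False !s=True s=False

Answer: false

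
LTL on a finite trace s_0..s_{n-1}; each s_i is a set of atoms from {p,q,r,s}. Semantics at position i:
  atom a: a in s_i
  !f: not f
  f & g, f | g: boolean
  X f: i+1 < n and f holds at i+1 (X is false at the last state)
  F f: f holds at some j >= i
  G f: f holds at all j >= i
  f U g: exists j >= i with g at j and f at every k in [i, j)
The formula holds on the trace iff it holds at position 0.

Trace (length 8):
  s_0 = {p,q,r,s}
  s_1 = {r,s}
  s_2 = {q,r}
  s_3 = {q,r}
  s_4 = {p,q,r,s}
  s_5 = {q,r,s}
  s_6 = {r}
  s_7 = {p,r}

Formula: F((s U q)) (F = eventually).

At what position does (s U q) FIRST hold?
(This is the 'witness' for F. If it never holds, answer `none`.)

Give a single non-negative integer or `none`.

s_0={p,q,r,s}: (s U q)=True s=True q=True
s_1={r,s}: (s U q)=True s=True q=False
s_2={q,r}: (s U q)=True s=False q=True
s_3={q,r}: (s U q)=True s=False q=True
s_4={p,q,r,s}: (s U q)=True s=True q=True
s_5={q,r,s}: (s U q)=True s=True q=True
s_6={r}: (s U q)=False s=False q=False
s_7={p,r}: (s U q)=False s=False q=False
F((s U q)) holds; first witness at position 0.

Answer: 0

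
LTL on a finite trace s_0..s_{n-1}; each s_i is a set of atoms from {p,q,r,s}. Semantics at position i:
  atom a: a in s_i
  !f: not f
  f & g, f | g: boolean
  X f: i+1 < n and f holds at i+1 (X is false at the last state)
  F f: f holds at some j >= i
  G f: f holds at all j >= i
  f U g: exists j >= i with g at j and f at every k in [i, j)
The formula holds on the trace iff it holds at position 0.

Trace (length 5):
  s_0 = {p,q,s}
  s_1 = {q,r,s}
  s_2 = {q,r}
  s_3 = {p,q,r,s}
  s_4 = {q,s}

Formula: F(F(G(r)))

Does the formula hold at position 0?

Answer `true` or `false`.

Answer: false

Derivation:
s_0={p,q,s}: F(F(G(r)))=False F(G(r))=False G(r)=False r=False
s_1={q,r,s}: F(F(G(r)))=False F(G(r))=False G(r)=False r=True
s_2={q,r}: F(F(G(r)))=False F(G(r))=False G(r)=False r=True
s_3={p,q,r,s}: F(F(G(r)))=False F(G(r))=False G(r)=False r=True
s_4={q,s}: F(F(G(r)))=False F(G(r))=False G(r)=False r=False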